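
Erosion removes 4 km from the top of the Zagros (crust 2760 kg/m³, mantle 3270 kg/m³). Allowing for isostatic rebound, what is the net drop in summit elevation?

Rebound u = e ρ_c/ρ_m = 4 km × 2760/3270 = 3.376 km.
Net surface drop = e − u = 4 km − 3.376 km = e (ρ_m − ρ_c)/ρ_m = 0.624 km.

0.624 km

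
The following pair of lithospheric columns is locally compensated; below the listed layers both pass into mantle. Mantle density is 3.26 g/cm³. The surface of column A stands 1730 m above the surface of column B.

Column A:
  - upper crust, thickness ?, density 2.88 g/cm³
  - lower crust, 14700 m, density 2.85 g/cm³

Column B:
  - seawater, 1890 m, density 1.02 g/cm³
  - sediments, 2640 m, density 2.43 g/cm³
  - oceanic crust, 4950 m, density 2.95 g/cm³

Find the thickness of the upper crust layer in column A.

Take the compensation level at the base of the deeper column (depth z_c below the surface of column A) and equate Σ ρ_i t_i down to z_c; mantle fills any gap and the z_c terms cancel.
Column A: x×2.88 + 14700×2.85 + (z_c − 14700 − x)×3.26
Column B: 1730×0 + 1890×1.02 + 2640×2.43 + 4950×2.95 + (z_c − 1730 − 9480)×3.26
The z_c×3.26 term appears on both sides and cancels. Collect the known terms of each column as K = Σ(ρt)_known − 3.26 × (depth of known layers): K_A = 41895 − 3.26×14700 = −6027; K_B = 22945.5 − 3.26×(1730 + 9480) = −13599.1.
Balance: K_A − x×(3.26 − 2.88) = K_B, so x = (K_A − K_B)/(3.26 − 2.88) = 7572.1/0.38 = 19900 m.

19900 m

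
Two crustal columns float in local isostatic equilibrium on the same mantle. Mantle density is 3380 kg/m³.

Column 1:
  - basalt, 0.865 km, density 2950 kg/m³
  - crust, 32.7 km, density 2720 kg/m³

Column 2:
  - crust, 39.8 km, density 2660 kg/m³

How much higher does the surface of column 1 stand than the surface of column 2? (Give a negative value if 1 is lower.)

For any compensation level in the mantle, the mantle terms cancel and isostasy reduces to e = (Σt_1 − Σt_2) − (Σ(ρt)_1 − Σ(ρt)_2) / ρ_m.
Σt_1 = 33.565 km; Σt_2 = 39.8 km; Σ(ρt)_1 = 91495.75; Σ(ρt)_2 = 105868 (in km·kg/m³).
e = (33.565 − 39.8) − (91495.75 − 105868) / 3380 = −1.98 km.

−1.98 km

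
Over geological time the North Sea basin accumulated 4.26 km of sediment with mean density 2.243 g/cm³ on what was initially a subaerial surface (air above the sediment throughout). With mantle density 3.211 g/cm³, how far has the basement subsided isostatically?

2.98 km

Subaerial load: s = t ρ_sed / ρ_m = 4.26 km × 2.243/3.211 = 2.98 km.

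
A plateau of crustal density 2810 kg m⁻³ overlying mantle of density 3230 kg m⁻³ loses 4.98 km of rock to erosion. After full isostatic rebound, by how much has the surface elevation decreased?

Rebound u = e ρ_c/ρ_m = 4.98 km × 2810/3230 = 4.332 km.
Net surface drop = e − u = 4.98 km − 4.332 km = e (ρ_m − ρ_c)/ρ_m = 0.648 km.

0.648 km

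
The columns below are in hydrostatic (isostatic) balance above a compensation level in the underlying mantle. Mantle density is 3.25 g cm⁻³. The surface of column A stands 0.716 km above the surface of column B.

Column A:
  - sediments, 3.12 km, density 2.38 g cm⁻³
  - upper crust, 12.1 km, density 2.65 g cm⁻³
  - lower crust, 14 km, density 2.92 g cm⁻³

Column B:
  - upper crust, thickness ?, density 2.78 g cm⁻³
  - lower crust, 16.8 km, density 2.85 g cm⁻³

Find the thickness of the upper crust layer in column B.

11.8 km

Take the compensation level at the base of the deeper column (depth z_c below the surface of column A) and equate Σ ρ_i t_i down to z_c; mantle fills any gap and the z_c terms cancel.
Column A: 3.12×2.38 + 12.1×2.65 + 14×2.92 + (z_c − 29.22)×3.25
Column B: 0.716×0 + x×2.78 + 16.8×2.85 + (z_c − 0.716 − 16.8 − x)×3.25
The z_c×3.25 term appears on both sides and cancels. Collect the known terms of each column as K = Σ(ρt)_known − 3.25 × (depth of known layers): K_A = 80.3706 − 3.25×29.22 = −14.5944; K_B = 47.88 − 3.25×(0.716 + 16.8) = −9.047.
Balance: K_A = K_B − x×(3.25 − 2.78), so x = (K_B − K_A)/(3.25 − 2.78) = 5.5474/0.47 = 11.8 km.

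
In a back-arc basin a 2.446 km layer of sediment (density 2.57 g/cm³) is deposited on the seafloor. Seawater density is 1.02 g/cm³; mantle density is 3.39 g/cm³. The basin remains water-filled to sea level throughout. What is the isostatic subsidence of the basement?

1.6 km

Submarine loading: the sediment displaces seawater, and the subsidence is in turn flooded, so s (ρ_m − ρ_w) = t (ρ_sed − ρ_w).
s = 2.446 km × (2.57 − 1.02) / (3.39 − 1.02) = 1.6 km.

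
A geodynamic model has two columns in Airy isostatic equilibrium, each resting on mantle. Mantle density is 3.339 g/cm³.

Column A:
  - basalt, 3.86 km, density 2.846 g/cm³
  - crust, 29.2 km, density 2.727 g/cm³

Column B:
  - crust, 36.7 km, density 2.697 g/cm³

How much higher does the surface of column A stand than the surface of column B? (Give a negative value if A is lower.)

−1.13 km

For any compensation level in the mantle, the mantle terms cancel and isostasy reduces to e = (Σt_A − Σt_B) − (Σ(ρt)_A − Σ(ρt)_B) / ρ_m.
Σt_A = 33.06 km; Σt_B = 36.7 km; Σ(ρt)_A = 90.61396; Σ(ρt)_B = 98.9799 (in km·g/cm³).
e = (33.06 − 36.7) − (90.61396 − 98.9799) / 3.339 = −1.13 km.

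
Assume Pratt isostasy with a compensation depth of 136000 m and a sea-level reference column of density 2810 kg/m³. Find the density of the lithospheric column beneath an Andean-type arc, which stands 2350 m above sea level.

2760 kg/m³

Pratt balance: ρ_ref D = ρ (D + h).
ρ = ρ_ref D/(D + h) = 2810 × 136000 m/(136000 m + 2350 m) = 2760 kg/m³.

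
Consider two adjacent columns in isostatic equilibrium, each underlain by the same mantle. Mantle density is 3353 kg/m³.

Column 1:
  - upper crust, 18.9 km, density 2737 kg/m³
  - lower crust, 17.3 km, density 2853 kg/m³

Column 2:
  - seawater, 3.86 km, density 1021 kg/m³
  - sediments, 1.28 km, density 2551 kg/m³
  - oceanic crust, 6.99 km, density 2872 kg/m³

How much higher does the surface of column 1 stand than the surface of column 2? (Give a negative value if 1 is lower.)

2.06 km

For any compensation level in the mantle, the mantle terms cancel and isostasy reduces to e = (Σt_1 − Σt_2) − (Σ(ρt)_1 − Σ(ρt)_2) / ρ_m.
Σt_1 = 36.2 km; Σt_2 = 12.13 km; Σ(ρt)_1 = 101086.2; Σ(ρt)_2 = 27281.62 (in km·kg/m³).
e = (36.2 − 12.13) − (101086.2 − 27281.62) / 3353 = 2.06 km.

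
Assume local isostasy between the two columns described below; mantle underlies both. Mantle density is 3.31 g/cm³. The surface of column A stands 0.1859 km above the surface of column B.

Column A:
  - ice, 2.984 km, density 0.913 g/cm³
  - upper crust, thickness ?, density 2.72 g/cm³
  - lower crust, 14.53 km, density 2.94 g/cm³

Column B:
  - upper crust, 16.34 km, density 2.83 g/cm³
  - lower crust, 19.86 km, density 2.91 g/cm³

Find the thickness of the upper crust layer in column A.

6.57 km

Take the compensation level at the base of the deeper column (depth z_c below the surface of column A) and equate Σ ρ_i t_i down to z_c; mantle fills any gap and the z_c terms cancel.
Column A: 2.984×0.913 + x×2.72 + 14.53×2.94 + (z_c − 17.514 − x)×3.31
Column B: 0.1859×0 + 16.34×2.83 + 19.86×2.91 + (z_c − 0.1859 − 36.2)×3.31
The z_c×3.31 term appears on both sides and cancels. Collect the known terms of each column as K = Σ(ρt)_known − 3.31 × (depth of known layers): K_A = 45.442592 − 3.31×17.514 = −12.528748; K_B = 104.0348 − 3.31×(0.1859 + 36.2) = −16.402529.
Balance: K_A − x×(3.31 − 2.72) = K_B, so x = (K_A − K_B)/(3.31 − 2.72) = 3.87378/0.59 = 6.57 km.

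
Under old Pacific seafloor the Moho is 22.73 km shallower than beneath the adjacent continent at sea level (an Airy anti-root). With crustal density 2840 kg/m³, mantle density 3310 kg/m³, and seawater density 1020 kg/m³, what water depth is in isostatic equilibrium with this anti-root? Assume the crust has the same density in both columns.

5.87 km

Replacing a thickness d of crust by seawater at the top must be balanced by replacing crust with mantle at the base: d (ρ_c − ρ_w) = a (ρ_m − ρ_c).
d = a (ρ_m − ρ_c)/(ρ_c − ρ_w) = 22.73 km × 470/1820 = 5.87 km.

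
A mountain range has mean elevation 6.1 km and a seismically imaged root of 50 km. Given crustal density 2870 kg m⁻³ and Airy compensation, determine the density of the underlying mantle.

3220 kg m⁻³

Airy balance: ρ_c h = (ρ_m − ρ_c) r → ρ_m = ρ_c (1 + h/r).
ρ_m = 2870 × (1 + 6.1 km/50 km) = 3220 kg m⁻³.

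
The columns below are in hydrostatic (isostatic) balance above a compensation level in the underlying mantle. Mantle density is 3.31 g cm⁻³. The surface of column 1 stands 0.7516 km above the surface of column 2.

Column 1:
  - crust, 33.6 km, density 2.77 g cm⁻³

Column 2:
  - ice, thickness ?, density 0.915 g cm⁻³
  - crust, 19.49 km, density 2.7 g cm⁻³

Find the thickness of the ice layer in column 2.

Take the compensation level at the base of the deeper column (depth z_c below the surface of column 1) and equate Σ ρ_i t_i down to z_c; mantle fills any gap and the z_c terms cancel.
Column 1: 33.6×2.77 + (z_c − 33.6)×3.31
Column 2: 0.7516×0 + x×0.915 + 19.49×2.7 + (z_c − 0.7516 − 19.49 − x)×3.31
The z_c×3.31 term appears on both sides and cancels. Collect the known terms of each column as K = Σ(ρt)_known − 3.31 × (depth of known layers): K_1 = 93.072 − 3.31×33.6 = −18.144; K_2 = 52.623 − 3.31×(0.7516 + 19.49) = −14.376696.
Balance: K_1 = K_2 − x×(3.31 − 0.915), so x = (K_2 − K_1)/(3.31 − 0.915) = 3.7673/2.395 = 1.57 km.

1.57 km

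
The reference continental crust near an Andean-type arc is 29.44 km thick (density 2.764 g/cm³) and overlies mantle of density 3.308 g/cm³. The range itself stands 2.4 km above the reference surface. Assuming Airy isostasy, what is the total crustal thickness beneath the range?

Root depth r = h ρ_c / (ρ_m − ρ_c) = 2.4 km × 2.764 / 0.544 = 12.19 km.
Total thickness = T + h + r = 29.44 km + 2.4 km + 12.19 km = 44 km.

44 km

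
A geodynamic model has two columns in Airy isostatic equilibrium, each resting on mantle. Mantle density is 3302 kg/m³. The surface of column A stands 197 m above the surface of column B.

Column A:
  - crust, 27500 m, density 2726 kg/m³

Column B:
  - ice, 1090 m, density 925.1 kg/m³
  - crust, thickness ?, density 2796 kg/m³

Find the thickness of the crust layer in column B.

Take the compensation level at the base of the deeper column (depth z_c below the surface of column A) and equate Σ ρ_i t_i down to z_c; mantle fills any gap and the z_c terms cancel.
Column A: 27500×2726 + (z_c − 27500)×3302
Column B: 197×0 + 1090×925.1 + x×2796 + (z_c − 197 − 1090 − x)×3302
The z_c×3302 term appears on both sides and cancels. Collect the known terms of each column as K = Σ(ρt)_known − 3302 × (depth of known layers): K_A = 74965000 − 3302×27500 = −15840000; K_B = 1008359 − 3302×(197 + 1090) = −3241315.
Balance: K_A = K_B − x×(3302 − 2796), so x = (K_B − K_A)/(3302 − 2796) = 12598700/506 = 24900 m.

24900 m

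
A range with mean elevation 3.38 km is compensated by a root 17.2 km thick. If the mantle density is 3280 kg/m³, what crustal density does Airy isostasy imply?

2740 kg/m³

ρ_c h = (ρ_m − ρ_c) r → ρ_c (h + r) = ρ_m r → ρ_c = ρ_m r / (h + r).
ρ_c = 3280 × 17.2 km / (3.38 km + 17.2 km) = 2740 kg/m³.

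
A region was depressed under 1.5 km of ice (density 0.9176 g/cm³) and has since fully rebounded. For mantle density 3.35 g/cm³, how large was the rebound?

Removing the load lets mantle flow back in; uplift u satisfies ρ_ice t = ρ_m u.
u = t ρ_ice/ρ_m = 1.5 km × 0.9176/3.35 = 0.411 km.

0.411 km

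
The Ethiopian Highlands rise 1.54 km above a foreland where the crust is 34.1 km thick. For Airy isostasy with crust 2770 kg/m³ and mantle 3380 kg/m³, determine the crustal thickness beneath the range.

Root depth r = h ρ_c / (ρ_m − ρ_c) = 1.54 km × 2770 / 610 = 6.993 km.
Total thickness = T + h + r = 34.1 km + 1.54 km + 6.993 km = 42.6 km.

42.6 km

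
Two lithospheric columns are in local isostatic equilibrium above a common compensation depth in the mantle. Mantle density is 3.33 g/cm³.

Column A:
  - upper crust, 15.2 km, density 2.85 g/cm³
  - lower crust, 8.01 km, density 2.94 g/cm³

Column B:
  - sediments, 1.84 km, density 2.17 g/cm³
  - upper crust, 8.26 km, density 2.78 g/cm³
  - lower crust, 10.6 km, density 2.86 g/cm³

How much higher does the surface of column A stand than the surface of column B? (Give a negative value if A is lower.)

−0.372 km

For any compensation level in the mantle, the mantle terms cancel and isostasy reduces to e = (Σt_A − Σt_B) − (Σ(ρt)_A − Σ(ρt)_B) / ρ_m.
Σt_A = 23.21 km; Σt_B = 20.7 km; Σ(ρt)_A = 66.8694; Σ(ρt)_B = 57.2716 (in km·g/cm³).
e = (23.21 − 20.7) − (66.8694 − 57.2716) / 3.33 = −0.372 km.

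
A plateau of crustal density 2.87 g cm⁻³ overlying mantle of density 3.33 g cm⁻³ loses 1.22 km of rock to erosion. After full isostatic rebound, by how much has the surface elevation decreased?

0.169 km

Rebound u = e ρ_c/ρ_m = 1.22 km × 2.87/3.33 = 1.051 km.
Net surface drop = e − u = 1.22 km − 1.051 km = e (ρ_m − ρ_c)/ρ_m = 0.169 km.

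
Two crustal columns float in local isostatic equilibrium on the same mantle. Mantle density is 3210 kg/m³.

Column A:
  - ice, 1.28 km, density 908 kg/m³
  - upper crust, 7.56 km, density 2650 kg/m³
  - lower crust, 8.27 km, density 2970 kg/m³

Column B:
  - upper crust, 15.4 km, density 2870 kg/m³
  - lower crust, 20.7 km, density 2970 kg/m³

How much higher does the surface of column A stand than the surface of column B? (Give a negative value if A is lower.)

−0.324 km

For any compensation level in the mantle, the mantle terms cancel and isostasy reduces to e = (Σt_A − Σt_B) − (Σ(ρt)_A − Σ(ρt)_B) / ρ_m.
Σt_A = 17.11 km; Σt_B = 36.1 km; Σ(ρt)_A = 45758.14; Σ(ρt)_B = 105677 (in km·kg/m³).
e = (17.11 − 36.1) − (45758.14 − 105677) / 3210 = −0.324 km.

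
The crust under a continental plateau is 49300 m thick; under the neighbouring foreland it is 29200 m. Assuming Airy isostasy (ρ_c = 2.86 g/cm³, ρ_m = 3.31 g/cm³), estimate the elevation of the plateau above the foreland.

2730 m

Excess crust Δ = 49300 m − 29200 m = 20100 m, split between elevation h and root r with h + r = Δ.
Airy balance ρ_c h = (ρ_m − ρ_c) r gives r = h ρ_c/(ρ_m − ρ_c), so h (1 + ρ_c/(ρ_m − ρ_c)) = Δ, i.e. h = Δ (ρ_m − ρ_c)/ρ_m.
h = 20100 m × 0.45/3.31 = 2730 m.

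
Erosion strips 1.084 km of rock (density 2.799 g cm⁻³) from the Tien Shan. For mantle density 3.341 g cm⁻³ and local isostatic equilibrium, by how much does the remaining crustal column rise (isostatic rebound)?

Unloading: uplift u = e ρ_c/ρ_m = 1.084 km × 2.799/3.341 = 0.908 km.

0.908 km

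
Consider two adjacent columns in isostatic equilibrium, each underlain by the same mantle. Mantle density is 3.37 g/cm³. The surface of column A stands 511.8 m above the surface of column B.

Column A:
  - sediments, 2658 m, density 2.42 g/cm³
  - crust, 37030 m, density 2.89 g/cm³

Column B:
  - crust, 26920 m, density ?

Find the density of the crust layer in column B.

2.68 g/cm³

Take the compensation level at the base of the deeper column (depth z_c below the surface of column A) and equate Σ ρ_i t_i down to z_c; mantle fills any gap and the z_c terms cancel.
Column A: 2658×2.42 + 37030×2.89 + (z_c − 39688)×3.37
Column B: 511.8×0 + 26920×ρ + (z_c − 511.8 − 26920)×3.37
The z_c×3.37 term appears on both sides and cancels. Collect the known terms of each column as K = Σ(ρt)_known − 3.37 × (depth of known layers): K_A = 113449.06 − 3.37×39688 = −20299.5; K_B = 0 − 3.37×(511.8 + 26920) = −92445.166.
Balance: K_A = K_B + 26920×ρ, so ρ = (K_A − K_B)/26920 = 72145.7/26920 = 2.68 g/cm³.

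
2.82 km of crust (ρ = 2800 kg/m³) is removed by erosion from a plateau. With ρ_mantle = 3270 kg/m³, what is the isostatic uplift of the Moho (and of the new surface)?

Unloading: uplift u = e ρ_c/ρ_m = 2.82 km × 2800/3270 = 2.41 km.

2.41 km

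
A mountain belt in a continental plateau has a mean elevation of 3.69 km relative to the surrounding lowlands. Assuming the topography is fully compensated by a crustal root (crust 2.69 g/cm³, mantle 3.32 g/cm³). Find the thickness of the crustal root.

Isostatic balance requires: the weight of the topography is balanced by the buoyancy of the root, ρ_c h = (ρ_m − ρ_c) r.
r = h · ρ_c / (ρ_m − ρ_c) = 3.69 km × 2.69 / (3.32 − 2.69) = 15.8 km.

15.8 km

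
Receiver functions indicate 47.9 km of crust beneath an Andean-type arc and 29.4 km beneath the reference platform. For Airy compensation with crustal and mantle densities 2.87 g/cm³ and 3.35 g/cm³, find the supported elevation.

Excess crust Δ = 47.9 km − 29.4 km = 18.5 km, split between elevation h and root r with h + r = Δ.
Airy balance ρ_c h = (ρ_m − ρ_c) r gives r = h ρ_c/(ρ_m − ρ_c), so h (1 + ρ_c/(ρ_m − ρ_c)) = Δ, i.e. h = Δ (ρ_m − ρ_c)/ρ_m.
h = 18.5 km × 0.48/3.35 = 2.65 km.

2.65 km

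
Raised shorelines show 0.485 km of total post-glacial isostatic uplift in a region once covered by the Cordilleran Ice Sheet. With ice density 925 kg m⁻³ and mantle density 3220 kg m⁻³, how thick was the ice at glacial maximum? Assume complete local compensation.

u = t ρ_ice/ρ_m → t = u ρ_m/ρ_ice = 0.485 km × 3220/925 = 1.69 km.

1.69 km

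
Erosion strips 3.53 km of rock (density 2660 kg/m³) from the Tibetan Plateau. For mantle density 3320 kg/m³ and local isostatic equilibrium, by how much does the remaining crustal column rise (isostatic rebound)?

Unloading: uplift u = e ρ_c/ρ_m = 3.53 km × 2660/3320 = 2.83 km.

2.83 km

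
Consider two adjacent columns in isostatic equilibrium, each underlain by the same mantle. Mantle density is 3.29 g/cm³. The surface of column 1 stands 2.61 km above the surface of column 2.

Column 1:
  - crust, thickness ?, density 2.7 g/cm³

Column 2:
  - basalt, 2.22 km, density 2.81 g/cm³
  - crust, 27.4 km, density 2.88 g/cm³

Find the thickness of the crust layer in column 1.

35.4 km

Take the compensation level at the base of the deeper column (depth z_c below the surface of column 1) and equate Σ ρ_i t_i down to z_c; mantle fills any gap and the z_c terms cancel.
Column 1: x×2.7 + (z_c − 0 − x)×3.29
Column 2: 2.61×0 + 2.22×2.81 + 27.4×2.88 + (z_c − 2.61 − 29.62)×3.29
The z_c×3.29 term appears on both sides and cancels. Collect the known terms of each column as K = Σ(ρt)_known − 3.29 × (depth of known layers): K_1 = 0 − 3.29×0 = 0; K_2 = 85.1502 − 3.29×(2.61 + 29.62) = −20.8865.
Balance: K_1 − x×(3.29 − 2.7) = K_2, so x = (K_1 − K_2)/(3.29 − 2.7) = 20.8865/0.59 = 35.4 km.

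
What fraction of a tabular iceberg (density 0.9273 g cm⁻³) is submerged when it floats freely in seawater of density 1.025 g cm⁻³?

90.5%

Submerged fraction = ρ_obj/ρ_fluid = 0.9273/1.025 = 90.5%.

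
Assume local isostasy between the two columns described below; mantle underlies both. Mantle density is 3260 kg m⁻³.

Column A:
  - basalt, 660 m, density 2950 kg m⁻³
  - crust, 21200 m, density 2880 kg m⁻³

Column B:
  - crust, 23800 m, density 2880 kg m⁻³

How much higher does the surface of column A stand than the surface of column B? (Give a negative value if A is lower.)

−240 m

For any compensation level in the mantle, the mantle terms cancel and isostasy reduces to e = (Σt_A − Σt_B) − (Σ(ρt)_A − Σ(ρt)_B) / ρ_m.
Σt_A = 21860 m; Σt_B = 23800 m; Σ(ρt)_A = 63003000; Σ(ρt)_B = 68544000 (in m·kg m⁻³).
e = (21860 − 23800) − (63003000 − 68544000) / 3260 = −240 m.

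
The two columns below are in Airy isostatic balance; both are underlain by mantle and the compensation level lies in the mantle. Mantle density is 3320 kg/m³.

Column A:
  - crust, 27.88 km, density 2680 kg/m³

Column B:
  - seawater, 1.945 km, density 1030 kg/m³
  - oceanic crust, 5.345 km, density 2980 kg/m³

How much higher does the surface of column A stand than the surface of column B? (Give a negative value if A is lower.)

3.49 km

For any compensation level in the mantle, the mantle terms cancel and isostasy reduces to e = (Σt_A − Σt_B) − (Σ(ρt)_A − Σ(ρt)_B) / ρ_m.
Σt_A = 27.88 km; Σt_B = 7.29 km; Σ(ρt)_A = 74718.4; Σ(ρt)_B = 17931.45 (in km·kg/m³).
e = (27.88 − 7.29) − (74718.4 − 17931.45) / 3320 = 3.49 km.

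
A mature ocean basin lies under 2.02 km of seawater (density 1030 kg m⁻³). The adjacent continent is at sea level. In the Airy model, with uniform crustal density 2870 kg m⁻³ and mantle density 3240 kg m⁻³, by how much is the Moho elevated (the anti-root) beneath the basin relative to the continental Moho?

10 km

For local isostatic compensation: replacing crust with seawater at the top is compensated by replacing crust with mantle at the base: d (ρ_c − ρ_w) = a (ρ_m − ρ_c).
a = d (ρ_c − ρ_w)/(ρ_m − ρ_c) = 2.02 km × 1840/370 = 10 km.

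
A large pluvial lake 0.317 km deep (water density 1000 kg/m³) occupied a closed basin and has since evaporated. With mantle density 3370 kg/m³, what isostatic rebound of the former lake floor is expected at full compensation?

0.0941 km

u = d ρ_w/ρ_m = 0.317 km × 1000/3370 = 0.0941 km.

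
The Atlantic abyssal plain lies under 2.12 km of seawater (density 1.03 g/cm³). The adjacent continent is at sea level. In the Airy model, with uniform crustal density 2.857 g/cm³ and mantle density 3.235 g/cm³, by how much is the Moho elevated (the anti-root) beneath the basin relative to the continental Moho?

10.2 km

Isostatic balance requires: replacing crust with seawater at the top is compensated by replacing crust with mantle at the base: d (ρ_c − ρ_w) = a (ρ_m − ρ_c).
a = d (ρ_c − ρ_w)/(ρ_m − ρ_c) = 2.12 km × 1.827/0.378 = 10.2 km.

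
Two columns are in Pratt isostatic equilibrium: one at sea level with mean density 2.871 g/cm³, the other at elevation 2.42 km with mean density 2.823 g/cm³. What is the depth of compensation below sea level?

142 km

ρ_ref D = ρ (D + h) → D (ρ_ref − ρ) = ρ h.
D = ρ h/(ρ_ref − ρ) = 2.823 × 2.42 km/(2.871 − 2.823) = 142 km.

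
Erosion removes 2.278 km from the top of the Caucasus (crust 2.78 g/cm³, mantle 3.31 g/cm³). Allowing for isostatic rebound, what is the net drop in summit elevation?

Rebound u = e ρ_c/ρ_m = 2.278 km × 2.78/3.31 = 1.913 km.
Net surface drop = e − u = 2.278 km − 1.913 km = e (ρ_m − ρ_c)/ρ_m = 0.365 km.

0.365 km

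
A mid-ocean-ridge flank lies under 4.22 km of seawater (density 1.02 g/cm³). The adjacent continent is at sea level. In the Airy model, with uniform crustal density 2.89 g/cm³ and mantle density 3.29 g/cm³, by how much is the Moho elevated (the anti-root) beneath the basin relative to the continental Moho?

Isostatic balance requires: replacing crust with seawater at the top is compensated by replacing crust with mantle at the base: d (ρ_c − ρ_w) = a (ρ_m − ρ_c).
a = d (ρ_c − ρ_w)/(ρ_m − ρ_c) = 4.22 km × 1.87/0.4 = 19.7 km.

19.7 km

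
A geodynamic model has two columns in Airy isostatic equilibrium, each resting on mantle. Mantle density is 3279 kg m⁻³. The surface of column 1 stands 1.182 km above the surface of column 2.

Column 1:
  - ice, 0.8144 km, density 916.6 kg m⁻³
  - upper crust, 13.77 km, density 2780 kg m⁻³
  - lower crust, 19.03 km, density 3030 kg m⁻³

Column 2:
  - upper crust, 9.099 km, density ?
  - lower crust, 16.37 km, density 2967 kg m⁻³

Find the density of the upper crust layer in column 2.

2780 kg m⁻³

Take the compensation level at the base of the deeper column (depth z_c below the surface of column 1) and equate Σ ρ_i t_i down to z_c; mantle fills any gap and the z_c terms cancel.
Column 1: 0.8144×916.6 + 13.77×2780 + 19.03×3030 + (z_c − 33.6144)×3279
Column 2: 1.182×0 + 9.099×ρ + 16.37×2967 + (z_c − 1.182 − 25.469)×3279
The z_c×3279 term appears on both sides and cancels. Collect the known terms of each column as K = Σ(ρt)_known − 3279 × (depth of known layers): K_1 = 96687.979 − 3279×33.6144 = −13533.6386; K_2 = 48569.79 − 3279×(1.182 + 25.469) = −38818.839.
Balance: K_1 = K_2 + 9.099×ρ, so ρ = (K_1 − K_2)/9.099 = 25285.2/9.099 = 2780 kg m⁻³.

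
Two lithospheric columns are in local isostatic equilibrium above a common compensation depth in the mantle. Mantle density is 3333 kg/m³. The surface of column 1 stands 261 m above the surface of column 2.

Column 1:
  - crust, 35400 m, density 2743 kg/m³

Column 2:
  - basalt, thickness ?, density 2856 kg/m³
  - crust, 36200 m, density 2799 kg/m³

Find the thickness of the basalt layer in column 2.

Take the compensation level at the base of the deeper column (depth z_c below the surface of column 1) and equate Σ ρ_i t_i down to z_c; mantle fills any gap and the z_c terms cancel.
Column 1: 35400×2743 + (z_c − 35400)×3333
Column 2: 261×0 + x×2856 + 36200×2799 + (z_c − 261 − 36200 − x)×3333
The z_c×3333 term appears on both sides and cancels. Collect the known terms of each column as K = Σ(ρt)_known − 3333 × (depth of known layers): K_1 = 97102200 − 3333×35400 = −20886000; K_2 = 101323800 − 3333×(261 + 36200) = −20200713.
Balance: K_1 = K_2 − x×(3333 − 2856), so x = (K_2 − K_1)/(3333 − 2856) = 685287/477 = 1440 m.

1440 m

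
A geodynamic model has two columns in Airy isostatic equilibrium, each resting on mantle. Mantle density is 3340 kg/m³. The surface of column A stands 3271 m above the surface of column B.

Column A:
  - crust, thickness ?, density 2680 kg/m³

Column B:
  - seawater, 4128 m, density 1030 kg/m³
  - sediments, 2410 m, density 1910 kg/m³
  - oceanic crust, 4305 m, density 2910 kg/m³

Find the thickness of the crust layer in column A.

39000 m

Take the compensation level at the base of the deeper column (depth z_c below the surface of column A) and equate Σ ρ_i t_i down to z_c; mantle fills any gap and the z_c terms cancel.
Column A: x×2680 + (z_c − 0 − x)×3340
Column B: 3271×0 + 4128×1030 + 2410×1910 + 4305×2910 + (z_c − 3271 − 10843)×3340
The z_c×3340 term appears on both sides and cancels. Collect the known terms of each column as K = Σ(ρt)_known − 3340 × (depth of known layers): K_A = 0 − 3340×0 = 0; K_B = 21382490 − 3340×(3271 + 10843) = −25758270.
Balance: K_A − x×(3340 − 2680) = K_B, so x = (K_A − K_B)/(3340 − 2680) = 25758300/660 = 39000 m.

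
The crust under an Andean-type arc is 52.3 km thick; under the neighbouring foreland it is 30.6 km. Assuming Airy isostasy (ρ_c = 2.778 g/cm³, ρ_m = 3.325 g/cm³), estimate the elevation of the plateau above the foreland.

Excess crust Δ = 52.3 km − 30.6 km = 21.7 km, split between elevation h and root r with h + r = Δ.
Airy balance ρ_c h = (ρ_m − ρ_c) r gives r = h ρ_c/(ρ_m − ρ_c), so h (1 + ρ_c/(ρ_m − ρ_c)) = Δ, i.e. h = Δ (ρ_m − ρ_c)/ρ_m.
h = 21.7 km × 0.547/3.325 = 3.57 km.

3.57 km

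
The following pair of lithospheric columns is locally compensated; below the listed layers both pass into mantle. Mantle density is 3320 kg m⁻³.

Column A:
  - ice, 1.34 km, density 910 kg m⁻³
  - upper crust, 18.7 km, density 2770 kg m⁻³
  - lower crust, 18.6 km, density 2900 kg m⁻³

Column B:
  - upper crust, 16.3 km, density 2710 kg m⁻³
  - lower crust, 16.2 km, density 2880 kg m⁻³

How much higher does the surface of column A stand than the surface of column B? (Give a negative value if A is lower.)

1.28 km

For any compensation level in the mantle, the mantle terms cancel and isostasy reduces to e = (Σt_A − Σt_B) − (Σ(ρt)_A − Σ(ρt)_B) / ρ_m.
Σt_A = 38.64 km; Σt_B = 32.5 km; Σ(ρt)_A = 106958.4; Σ(ρt)_B = 90829 (in km·kg m⁻³).
e = (38.64 − 32.5) − (106958.4 − 90829) / 3320 = 1.28 km.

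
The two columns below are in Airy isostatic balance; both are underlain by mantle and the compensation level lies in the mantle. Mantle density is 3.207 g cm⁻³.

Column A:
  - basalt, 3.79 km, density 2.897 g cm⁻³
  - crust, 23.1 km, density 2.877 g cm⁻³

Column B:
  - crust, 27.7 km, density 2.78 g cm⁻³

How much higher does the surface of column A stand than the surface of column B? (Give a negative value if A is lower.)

For any compensation level in the mantle, the mantle terms cancel and isostasy reduces to e = (Σt_A − Σt_B) − (Σ(ρt)_A − Σ(ρt)_B) / ρ_m.
Σt_A = 26.89 km; Σt_B = 27.7 km; Σ(ρt)_A = 77.43833; Σ(ρt)_B = 77.006 (in km·g cm⁻³).
e = (26.89 − 27.7) − (77.43833 − 77.006) / 3.207 = −0.945 km.

−0.945 km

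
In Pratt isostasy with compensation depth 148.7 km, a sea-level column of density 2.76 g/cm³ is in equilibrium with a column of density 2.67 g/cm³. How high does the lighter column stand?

ρ_ref D = ρ (D + h) → h = D (ρ_ref − ρ)/ρ.
h = 148.7 km × (2.76 − 2.67)/2.67 = 5.01 km.

5.01 km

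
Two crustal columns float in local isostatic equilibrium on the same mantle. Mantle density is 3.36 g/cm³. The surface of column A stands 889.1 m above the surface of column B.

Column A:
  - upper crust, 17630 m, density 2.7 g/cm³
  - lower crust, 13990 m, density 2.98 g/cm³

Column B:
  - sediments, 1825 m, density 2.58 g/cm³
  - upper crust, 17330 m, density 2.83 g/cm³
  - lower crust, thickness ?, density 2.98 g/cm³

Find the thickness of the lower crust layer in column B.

8830 m

Take the compensation level at the base of the deeper column (depth z_c below the surface of column A) and equate Σ ρ_i t_i down to z_c; mantle fills any gap and the z_c terms cancel.
Column A: 17630×2.7 + 13990×2.98 + (z_c − 31620)×3.36
Column B: 889.1×0 + 1825×2.58 + 17330×2.83 + x×2.98 + (z_c − 889.1 − 19155 − x)×3.36
The z_c×3.36 term appears on both sides and cancels. Collect the known terms of each column as K = Σ(ρt)_known − 3.36 × (depth of known layers): K_A = 89291.2 − 3.36×31620 = −16952; K_B = 53752.4 − 3.36×(889.1 + 19155) = −13595.776.
Balance: K_A = K_B − x×(3.36 − 2.98), so x = (K_B − K_A)/(3.36 − 2.98) = 3356.22/0.38 = 8830 m.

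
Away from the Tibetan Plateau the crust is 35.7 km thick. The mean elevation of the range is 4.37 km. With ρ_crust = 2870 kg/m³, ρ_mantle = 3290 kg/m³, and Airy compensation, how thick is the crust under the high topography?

69.9 km

Root depth r = h ρ_c / (ρ_m − ρ_c) = 4.37 km × 2870 / 420 = 29.86 km.
Total thickness = T + h + r = 35.7 km + 4.37 km + 29.86 km = 69.9 km.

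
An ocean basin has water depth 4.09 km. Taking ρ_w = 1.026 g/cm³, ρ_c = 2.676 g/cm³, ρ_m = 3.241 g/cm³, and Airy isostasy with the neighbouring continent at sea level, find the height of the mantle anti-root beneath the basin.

11.9 km

By Archimedes' principle applied to the lithosphere: replacing crust with seawater at the top is compensated by replacing crust with mantle at the base: d (ρ_c − ρ_w) = a (ρ_m − ρ_c).
a = d (ρ_c − ρ_w)/(ρ_m − ρ_c) = 4.09 km × 1.65/0.565 = 11.9 km.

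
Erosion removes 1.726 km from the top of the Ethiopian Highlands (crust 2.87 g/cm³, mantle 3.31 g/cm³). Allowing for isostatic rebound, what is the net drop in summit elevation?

Rebound u = e ρ_c/ρ_m = 1.726 km × 2.87/3.31 = 1.497 km.
Net surface drop = e − u = 1.726 km − 1.497 km = e (ρ_m − ρ_c)/ρ_m = 0.229 km.

0.229 km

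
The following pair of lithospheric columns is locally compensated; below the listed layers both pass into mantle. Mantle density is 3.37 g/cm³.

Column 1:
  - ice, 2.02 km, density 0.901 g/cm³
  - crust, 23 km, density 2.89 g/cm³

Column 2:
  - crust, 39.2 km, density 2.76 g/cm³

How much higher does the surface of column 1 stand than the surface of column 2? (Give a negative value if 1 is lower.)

For any compensation level in the mantle, the mantle terms cancel and isostasy reduces to e = (Σt_1 − Σt_2) − (Σ(ρt)_1 − Σ(ρt)_2) / ρ_m.
Σt_1 = 25.02 km; Σt_2 = 39.2 km; Σ(ρt)_1 = 68.29002; Σ(ρt)_2 = 108.192 (in km·g/cm³).
e = (25.02 − 39.2) − (68.29002 − 108.192) / 3.37 = −2.34 km.

−2.34 km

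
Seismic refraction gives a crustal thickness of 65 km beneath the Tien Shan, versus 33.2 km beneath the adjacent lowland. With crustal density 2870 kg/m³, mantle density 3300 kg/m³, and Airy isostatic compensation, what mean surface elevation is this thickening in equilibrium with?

Excess crust Δ = 65 km − 33.2 km = 31.8 km, split between elevation h and root r with h + r = Δ.
Airy balance ρ_c h = (ρ_m − ρ_c) r gives r = h ρ_c/(ρ_m − ρ_c), so h (1 + ρ_c/(ρ_m − ρ_c)) = Δ, i.e. h = Δ (ρ_m − ρ_c)/ρ_m.
h = 31.8 km × 430/3300 = 4.14 km.

4.14 km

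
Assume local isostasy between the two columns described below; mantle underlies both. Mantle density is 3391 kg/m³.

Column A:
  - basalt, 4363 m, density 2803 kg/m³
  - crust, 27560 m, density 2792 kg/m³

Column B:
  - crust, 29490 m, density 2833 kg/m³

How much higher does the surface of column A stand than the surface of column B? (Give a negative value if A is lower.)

For any compensation level in the mantle, the mantle terms cancel and isostasy reduces to e = (Σt_A − Σt_B) − (Σ(ρt)_A − Σ(ρt)_B) / ρ_m.
Σt_A = 31923 m; Σt_B = 29490 m; Σ(ρt)_A = 89177009; Σ(ρt)_B = 83545170 (in m·kg/m³).
e = (31923 − 29490) − (89177009 − 83545170) / 3391 = 772 m.

772 m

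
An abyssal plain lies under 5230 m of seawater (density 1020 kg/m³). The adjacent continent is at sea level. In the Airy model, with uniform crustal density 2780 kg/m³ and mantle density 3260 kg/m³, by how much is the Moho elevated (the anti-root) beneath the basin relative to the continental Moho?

19200 m

Balancing pressure at the compensation depth: replacing crust with seawater at the top is compensated by replacing crust with mantle at the base: d (ρ_c − ρ_w) = a (ρ_m − ρ_c).
a = d (ρ_c − ρ_w)/(ρ_m − ρ_c) = 5230 m × 1760/480 = 19200 m.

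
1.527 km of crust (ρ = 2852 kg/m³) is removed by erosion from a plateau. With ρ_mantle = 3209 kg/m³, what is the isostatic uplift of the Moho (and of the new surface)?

Unloading: uplift u = e ρ_c/ρ_m = 1.527 km × 2852/3209 = 1.36 km.

1.36 km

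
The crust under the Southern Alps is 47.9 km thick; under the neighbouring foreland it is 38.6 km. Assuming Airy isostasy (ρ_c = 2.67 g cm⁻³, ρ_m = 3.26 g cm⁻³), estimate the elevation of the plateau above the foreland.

Excess crust Δ = 47.9 km − 38.6 km = 9.3 km, split between elevation h and root r with h + r = Δ.
Airy balance ρ_c h = (ρ_m − ρ_c) r gives r = h ρ_c/(ρ_m − ρ_c), so h (1 + ρ_c/(ρ_m − ρ_c)) = Δ, i.e. h = Δ (ρ_m − ρ_c)/ρ_m.
h = 9.3 km × 0.59/3.26 = 1.68 km.

1.68 km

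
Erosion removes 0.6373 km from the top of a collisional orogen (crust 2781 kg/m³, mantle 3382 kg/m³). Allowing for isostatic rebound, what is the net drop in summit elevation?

Rebound u = e ρ_c/ρ_m = 0.6373 km × 2781/3382 = 0.524 km.
Net surface drop = e − u = 0.6373 km − 0.524 km = e (ρ_m − ρ_c)/ρ_m = 0.113 km.

0.113 km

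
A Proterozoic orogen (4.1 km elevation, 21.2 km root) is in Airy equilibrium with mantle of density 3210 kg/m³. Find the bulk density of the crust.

ρ_c h = (ρ_m − ρ_c) r → ρ_c (h + r) = ρ_m r → ρ_c = ρ_m r / (h + r).
ρ_c = 3210 × 21.2 km / (4.1 km + 21.2 km) = 2690 kg/m³.

2690 kg/m³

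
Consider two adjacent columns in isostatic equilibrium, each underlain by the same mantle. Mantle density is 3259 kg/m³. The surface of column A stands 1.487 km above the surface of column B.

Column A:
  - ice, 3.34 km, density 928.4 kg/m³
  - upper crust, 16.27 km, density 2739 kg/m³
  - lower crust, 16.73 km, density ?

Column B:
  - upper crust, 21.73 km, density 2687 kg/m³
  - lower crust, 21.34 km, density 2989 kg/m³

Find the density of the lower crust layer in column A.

2850 kg/m³

Take the compensation level at the base of the deeper column (depth z_c below the surface of column A) and equate Σ ρ_i t_i down to z_c; mantle fills any gap and the z_c terms cancel.
Column A: 3.34×928.4 + 16.27×2739 + 16.73×ρ + (z_c − 36.34)×3259
Column B: 1.487×0 + 21.73×2687 + 21.34×2989 + (z_c − 1.487 − 43.07)×3259
The z_c×3259 term appears on both sides and cancels. Collect the known terms of each column as K = Σ(ρt)_known − 3259 × (depth of known layers): K_A = 47664.386 − 3259×36.34 = −70767.674; K_B = 122173.77 − 3259×(1.487 + 43.07) = −23037.493.
Balance: K_A + 16.73×ρ = K_B, so ρ = (K_B − K_A)/16.73 = 47730.2/16.73 = 2850 kg/m³.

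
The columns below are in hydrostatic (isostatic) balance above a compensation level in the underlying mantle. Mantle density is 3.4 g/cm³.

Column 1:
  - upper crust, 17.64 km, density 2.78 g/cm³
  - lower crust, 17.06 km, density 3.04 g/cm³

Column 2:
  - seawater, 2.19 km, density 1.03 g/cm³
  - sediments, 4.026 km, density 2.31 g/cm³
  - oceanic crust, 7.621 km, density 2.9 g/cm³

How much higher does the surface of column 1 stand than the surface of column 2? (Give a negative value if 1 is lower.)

1.09 km

For any compensation level in the mantle, the mantle terms cancel and isostasy reduces to e = (Σt_1 − Σt_2) − (Σ(ρt)_1 − Σ(ρt)_2) / ρ_m.
Σt_1 = 34.7 km; Σt_2 = 13.837 km; Σ(ρt)_1 = 100.9016; Σ(ρt)_2 = 33.65666 (in km·g/cm³).
e = (34.7 − 13.837) − (100.9016 − 33.65666) / 3.4 = 1.09 km.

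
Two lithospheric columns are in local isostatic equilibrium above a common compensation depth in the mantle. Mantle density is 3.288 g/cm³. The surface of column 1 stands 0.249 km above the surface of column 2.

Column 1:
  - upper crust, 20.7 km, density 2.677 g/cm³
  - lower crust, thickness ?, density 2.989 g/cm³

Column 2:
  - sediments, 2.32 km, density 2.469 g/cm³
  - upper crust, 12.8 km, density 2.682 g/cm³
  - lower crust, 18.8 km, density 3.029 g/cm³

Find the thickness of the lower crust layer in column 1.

Take the compensation level at the base of the deeper column (depth z_c below the surface of column 1) and equate Σ ρ_i t_i down to z_c; mantle fills any gap and the z_c terms cancel.
Column 1: 20.7×2.677 + x×2.989 + (z_c − 20.7 − x)×3.288
Column 2: 0.249×0 + 2.32×2.469 + 12.8×2.682 + 18.8×3.029 + (z_c − 0.249 − 33.92)×3.288
The z_c×3.288 term appears on both sides and cancels. Collect the known terms of each column as K = Σ(ρt)_known − 3.288 × (depth of known layers): K_1 = 55.4139 − 3.288×20.7 = −12.6477; K_2 = 97.00288 − 3.288×(0.249 + 33.92) = −15.344792.
Balance: K_1 − x×(3.288 − 2.989) = K_2, so x = (K_1 − K_2)/(3.288 − 2.989) = 2.69709/0.299 = 9.02 km.

9.02 km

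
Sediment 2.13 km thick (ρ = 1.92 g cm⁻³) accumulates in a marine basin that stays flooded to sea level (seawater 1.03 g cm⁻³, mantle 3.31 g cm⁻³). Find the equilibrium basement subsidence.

Submarine loading: the sediment displaces seawater, and the subsidence is in turn flooded, so s (ρ_m − ρ_w) = t (ρ_sed − ρ_w).
s = 2.13 km × (1.92 − 1.03) / (3.31 − 1.03) = 0.831 km.

0.831 km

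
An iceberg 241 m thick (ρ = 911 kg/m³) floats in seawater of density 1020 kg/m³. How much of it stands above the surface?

Floating equilibrium: submerged depth d = t ρ_obj/ρ_fluid = 241 m × 911/1020 = 215.2 m.
Freeboard = t − d = 241 m − 215.2 m = 25.8 m.

25.8 m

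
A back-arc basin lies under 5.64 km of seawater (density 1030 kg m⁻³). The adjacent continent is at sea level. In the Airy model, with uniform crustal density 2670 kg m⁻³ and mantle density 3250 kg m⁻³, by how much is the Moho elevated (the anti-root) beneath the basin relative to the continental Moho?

15.9 km

By Archimedes' principle applied to the lithosphere: replacing crust with seawater at the top is compensated by replacing crust with mantle at the base: d (ρ_c − ρ_w) = a (ρ_m − ρ_c).
a = d (ρ_c − ρ_w)/(ρ_m − ρ_c) = 5.64 km × 1640/580 = 15.9 km.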